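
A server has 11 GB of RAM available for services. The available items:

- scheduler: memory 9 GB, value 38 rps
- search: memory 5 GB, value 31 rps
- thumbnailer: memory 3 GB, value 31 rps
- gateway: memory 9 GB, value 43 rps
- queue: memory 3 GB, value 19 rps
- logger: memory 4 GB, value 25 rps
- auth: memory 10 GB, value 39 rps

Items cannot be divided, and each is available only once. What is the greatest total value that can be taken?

This is a 0/1 knapsack; check combinations near the capacity.
- search+thumbnailer+queue: memory 5+3+3=11, value 31+31+19=81
- thumbnailer+queue+logger: memory 3+3+4=10, value 31+19+25=75
- search+thumbnailer: memory 5+3=8, value 31+31=62
- thumbnailer+logger: memory 3+4=7, value 31+25=56
Best: 81 rps.

81 rps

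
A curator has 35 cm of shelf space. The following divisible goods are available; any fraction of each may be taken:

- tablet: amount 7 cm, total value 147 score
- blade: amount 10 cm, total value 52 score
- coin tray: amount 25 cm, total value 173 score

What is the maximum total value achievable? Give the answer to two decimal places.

Take in order of value per unit:
- tablet (147/7 per unit): all 7 → value 147, running total 147.00
- coin tray (173/25 per unit): all 25 → value 173, running total 320.00
- blade (52/10 per unit): 3 of 10 → value 3×52/10 = 15.6000, running total 335.60
Total 335.60.

335.60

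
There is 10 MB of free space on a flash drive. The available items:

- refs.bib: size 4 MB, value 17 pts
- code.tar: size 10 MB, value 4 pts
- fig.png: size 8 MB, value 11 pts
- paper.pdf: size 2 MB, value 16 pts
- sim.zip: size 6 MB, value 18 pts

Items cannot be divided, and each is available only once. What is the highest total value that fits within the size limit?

Check high-value combinations within 10 MB:
- refs.bib+sim.zip: size 4+6=10, value 17+18=35
- paper.pdf+sim.zip: size 2+6=8, value 16+18=34
- refs.bib+paper.pdf: size 4+2=6, value 17+16=33
Best: 35 pts.

35 pts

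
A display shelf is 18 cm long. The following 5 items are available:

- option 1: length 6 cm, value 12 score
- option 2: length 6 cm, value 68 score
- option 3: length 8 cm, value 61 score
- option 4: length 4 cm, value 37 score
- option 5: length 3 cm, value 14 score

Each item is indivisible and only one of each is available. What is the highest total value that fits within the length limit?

166 score

Check high-value combinations within 18 cm:
- option 2+option 3+option 4: length 6+8+4=18, value 68+61+37=166
- option 2+option 3+option 5: length 6+8+3=17, value 68+61+14=143
- option 2+option 3: length 6+8=14, value 68+61=129
- option 2+option 4+option 5: length 6+4+3=13, value 68+37+14=119
Best: 166 score.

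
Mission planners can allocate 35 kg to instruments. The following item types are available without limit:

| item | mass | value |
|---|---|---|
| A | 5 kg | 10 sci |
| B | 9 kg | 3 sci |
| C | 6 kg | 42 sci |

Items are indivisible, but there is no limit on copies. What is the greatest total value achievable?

Best value-per-unit is C at 42/6; filling with it alone gives 5×42 = 210.
Optimal mix: 1×A + 5×C → mass 35, value 220.

220 sci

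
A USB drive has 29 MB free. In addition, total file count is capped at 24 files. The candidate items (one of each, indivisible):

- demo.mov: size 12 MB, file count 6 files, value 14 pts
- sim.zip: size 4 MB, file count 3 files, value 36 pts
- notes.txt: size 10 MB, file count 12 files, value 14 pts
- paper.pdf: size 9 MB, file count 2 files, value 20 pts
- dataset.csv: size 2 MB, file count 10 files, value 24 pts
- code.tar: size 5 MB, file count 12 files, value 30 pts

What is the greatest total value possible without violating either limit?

Feasible sets respecting both limits:
- demo.mov+sim.zip+paper.pdf+dataset.csv: size 27, file count 21, value 94
- sim.zip+paper.pdf+code.tar: size 18, file count 17, value 86
- sim.zip+paper.pdf+dataset.csv: size 15, file count 15, value 80
Best: 94 pts.

94 pts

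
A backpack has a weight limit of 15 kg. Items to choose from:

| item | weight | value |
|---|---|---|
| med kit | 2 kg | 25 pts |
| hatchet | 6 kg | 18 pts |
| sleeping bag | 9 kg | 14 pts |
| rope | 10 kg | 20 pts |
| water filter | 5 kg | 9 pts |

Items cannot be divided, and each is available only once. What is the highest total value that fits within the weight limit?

52 pts

Check high-value combinations within 15 kg:
- med kit+hatchet+water filter: weight 2+6+5=13, value 25+18+9=52
- med kit+rope: weight 2+10=12, value 25+20=45
- med kit+hatchet: weight 2+6=8, value 25+18=43
- med kit+sleeping bag: weight 2+9=11, value 25+14=39
- med kit+water filter: weight 2+5=7, value 25+9=34
Best: 52 pts.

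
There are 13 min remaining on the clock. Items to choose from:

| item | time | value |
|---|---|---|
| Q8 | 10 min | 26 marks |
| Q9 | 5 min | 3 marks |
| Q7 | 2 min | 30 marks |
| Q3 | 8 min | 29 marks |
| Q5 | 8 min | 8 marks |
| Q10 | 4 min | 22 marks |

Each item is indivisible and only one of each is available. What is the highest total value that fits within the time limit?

This is a 0/1 knapsack; check combinations near the capacity.
- Q7+Q3: time 2+8=10, value 30+29=59
- Q8+Q7: time 10+2=12, value 26+30=56
- Q9+Q7+Q10: time 5+2+4=11, value 3+30+22=55
Best: 59 marks.

59 marks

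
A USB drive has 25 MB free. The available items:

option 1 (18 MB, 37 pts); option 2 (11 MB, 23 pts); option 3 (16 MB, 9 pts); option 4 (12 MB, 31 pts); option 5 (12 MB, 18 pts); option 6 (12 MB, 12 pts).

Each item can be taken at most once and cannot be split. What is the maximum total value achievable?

Check high-value combinations within 25 MB:
- option 2+option 4: size 11+12=23, value 23+31=54
- option 4+option 5: size 12+12=24, value 31+18=49
- option 4+option 6: size 12+12=24, value 31+12=43
- option 2+option 5: size 11+12=23, value 23+18=41
- option 1: size 18, value 37
Best: 54 pts.

54 pts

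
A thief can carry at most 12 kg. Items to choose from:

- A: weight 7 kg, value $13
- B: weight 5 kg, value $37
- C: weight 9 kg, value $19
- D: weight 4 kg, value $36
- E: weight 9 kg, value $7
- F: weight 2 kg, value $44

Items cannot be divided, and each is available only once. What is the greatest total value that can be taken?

$117

Check high-value combinations within 12 kg:
- B+D+F: weight 5+4+2=11, value 37+36+44=117
- B+F: weight 5+2=7, value 37+44=81
- D+F: weight 4+2=6, value 36+44=80
- B+D: weight 5+4=9, value 37+36=73
- C+F: weight 9+2=11, value 19+44=63
Best: $117.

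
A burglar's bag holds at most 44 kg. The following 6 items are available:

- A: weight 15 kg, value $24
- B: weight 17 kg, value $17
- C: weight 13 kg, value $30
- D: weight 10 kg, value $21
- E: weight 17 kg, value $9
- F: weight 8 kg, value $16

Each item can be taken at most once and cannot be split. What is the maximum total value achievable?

This is a 0/1 knapsack; check combinations near the capacity.
- A+C+D: weight 15+13+10=38, value 24+30+21=75
- A+C+F: weight 15+13+8=36, value 24+30+16=70
- B+C+D: weight 17+13+10=40, value 17+30+21=68
- C+D+F: weight 13+10+8=31, value 30+21+16=67
Best: $75.

$75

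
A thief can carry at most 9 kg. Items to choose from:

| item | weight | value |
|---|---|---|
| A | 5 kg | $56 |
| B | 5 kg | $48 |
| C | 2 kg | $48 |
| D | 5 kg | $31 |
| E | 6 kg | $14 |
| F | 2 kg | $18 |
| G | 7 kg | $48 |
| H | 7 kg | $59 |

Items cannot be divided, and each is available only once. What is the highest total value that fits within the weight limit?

$122

Check high-value combinations within 9 kg:
- A+C+F: weight 5+2+2=9, value 56+48+18=122
- B+C+F: weight 5+2+2=9, value 48+48+18=114
- C+H: weight 2+7=9, value 48+59=107
- A+C: weight 5+2=7, value 56+48=104
- C+D+F: weight 2+5+2=9, value 48+31+18=97
Best: $122.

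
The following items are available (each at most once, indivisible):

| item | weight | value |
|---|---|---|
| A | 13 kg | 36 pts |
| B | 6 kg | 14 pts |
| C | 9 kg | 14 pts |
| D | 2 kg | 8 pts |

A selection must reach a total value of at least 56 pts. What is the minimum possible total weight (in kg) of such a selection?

Subsets with value ≥ 56, sorted by total weight:
- A+B+D: weight 21, value 58
- A+C+D: weight 24, value 58
- A+B+C: weight 28, value 64
Minimum weight: 21 kg.

21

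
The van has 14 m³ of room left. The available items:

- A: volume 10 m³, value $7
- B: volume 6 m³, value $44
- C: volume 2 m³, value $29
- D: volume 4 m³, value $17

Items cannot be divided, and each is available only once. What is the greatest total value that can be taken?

$90

This is a 0/1 knapsack; check combinations near the capacity.
- B+C+D: volume 6+2+4=12, value 44+29+17=90
- B+C: volume 6+2=8, value 44+29=73
- B+D: volume 6+4=10, value 44+17=61
- C+D: volume 2+4=6, value 29+17=46
- B: volume 6, value 44
Best: $90.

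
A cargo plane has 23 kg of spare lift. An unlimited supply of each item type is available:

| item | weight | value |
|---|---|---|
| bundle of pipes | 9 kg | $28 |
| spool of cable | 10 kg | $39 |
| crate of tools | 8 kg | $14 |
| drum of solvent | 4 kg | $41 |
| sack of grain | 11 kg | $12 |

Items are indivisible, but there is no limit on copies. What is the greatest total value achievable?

Best value-per-unit is drum of solvent at 41/4, and filling with it alone uses weight 5×4=20. No mix of the others beats 5×41 = 205.

$205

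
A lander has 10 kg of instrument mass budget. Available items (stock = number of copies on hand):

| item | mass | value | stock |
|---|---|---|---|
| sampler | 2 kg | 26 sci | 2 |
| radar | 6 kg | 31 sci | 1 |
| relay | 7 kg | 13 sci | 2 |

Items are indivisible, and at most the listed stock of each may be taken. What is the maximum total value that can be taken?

83 sci

Top feasible selections:
- 2×sampler + 1×radar: mass 10, value 83
- 1×sampler + 1×radar: mass 8, value 57
- 2×sampler: mass 4, value 52
- 1×sampler + 1×relay: mass 9, value 39
Best: 83 sci.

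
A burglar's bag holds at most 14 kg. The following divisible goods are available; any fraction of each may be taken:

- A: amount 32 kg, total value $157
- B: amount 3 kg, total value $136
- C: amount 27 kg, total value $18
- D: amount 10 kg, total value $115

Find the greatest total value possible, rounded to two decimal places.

255.91

Take in order of value per unit:
- B (136/3 per unit): all 3 → value 136, running total 136.00
- D (115/10 per unit): all 10 → value 115, running total 251.00
- A (157/32 per unit): 1 of 32 → value 1×157/32 = 4.9063, running total 255.91
Total 255.91.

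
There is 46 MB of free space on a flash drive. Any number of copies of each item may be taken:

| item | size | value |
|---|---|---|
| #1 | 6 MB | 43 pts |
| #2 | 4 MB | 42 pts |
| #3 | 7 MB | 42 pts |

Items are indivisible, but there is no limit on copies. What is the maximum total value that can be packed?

Best value-per-unit is #2 at 42/4; filling with it alone gives 11×42 = 462.
Optimal mix: 1×#1 + 10×#2 → size 46, value 463.

463 pts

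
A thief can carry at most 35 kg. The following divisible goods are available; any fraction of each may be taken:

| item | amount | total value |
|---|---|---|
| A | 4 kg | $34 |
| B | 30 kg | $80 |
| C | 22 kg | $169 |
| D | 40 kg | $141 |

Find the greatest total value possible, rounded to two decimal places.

Take in order of value per unit:
- A (34/4 per unit): all 4 → value 34, running total 34.00
- C (169/22 per unit): all 22 → value 169, running total 203.00
- D (141/40 per unit): 9 of 40 → value 9×141/40 = 31.7250, running total 234.73
Total 234.73.

234.73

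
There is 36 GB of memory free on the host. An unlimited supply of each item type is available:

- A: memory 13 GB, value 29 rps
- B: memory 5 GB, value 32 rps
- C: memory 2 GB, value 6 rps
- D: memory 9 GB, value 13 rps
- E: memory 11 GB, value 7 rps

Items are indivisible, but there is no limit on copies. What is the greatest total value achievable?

Best value-per-unit is B at 32/5, and filling with it alone uses memory 7×5=35. No mix of the others beats 7×32 = 224.

224 rps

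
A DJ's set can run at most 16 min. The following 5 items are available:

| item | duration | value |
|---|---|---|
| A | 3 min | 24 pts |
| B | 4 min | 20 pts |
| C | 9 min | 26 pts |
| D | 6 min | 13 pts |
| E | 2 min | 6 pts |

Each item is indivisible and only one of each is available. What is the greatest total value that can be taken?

Check high-value combinations within 16 min:
- A+B+C: duration 3+4+9=16, value 24+20+26=70
- A+B+D+E: duration 3+4+6+2=15, value 24+20+13+6=63
- A+B+D: duration 3+4+6=13, value 24+20+13=57
Best: 70 pts.

70 pts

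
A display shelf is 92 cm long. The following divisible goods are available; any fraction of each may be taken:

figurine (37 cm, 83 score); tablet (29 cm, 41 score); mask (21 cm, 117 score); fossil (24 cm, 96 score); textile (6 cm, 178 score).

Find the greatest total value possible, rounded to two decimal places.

479.66

Take in order of value per unit:
- textile (178/6 per unit): all 6 → value 178, running total 178.00
- mask (117/21 per unit): all 21 → value 117, running total 295.00
- fossil (96/24 per unit): all 24 → value 96, running total 391.00
- figurine (83/37 per unit): all 37 → value 83, running total 474.00
- tablet (41/29 per unit): 4 of 29 → value 4×41/29 = 5.6552, running total 479.66
Total 479.66.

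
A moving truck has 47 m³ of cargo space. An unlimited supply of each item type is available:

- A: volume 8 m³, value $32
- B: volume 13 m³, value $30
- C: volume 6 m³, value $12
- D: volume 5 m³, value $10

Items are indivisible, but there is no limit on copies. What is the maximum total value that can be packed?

Best value-per-unit is A at 32/8; filling with it alone gives 5×32 = 160.
Optimal mix: 5×A + 1×C → volume 46, value 172.

$172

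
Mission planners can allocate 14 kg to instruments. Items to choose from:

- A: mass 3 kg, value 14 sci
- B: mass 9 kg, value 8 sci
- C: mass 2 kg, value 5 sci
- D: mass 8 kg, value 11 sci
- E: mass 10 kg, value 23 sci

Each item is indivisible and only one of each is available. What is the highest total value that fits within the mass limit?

37 sci

Check high-value combinations within 14 kg:
- A+E: mass 3+10=13, value 14+23=37
- A+C+D: mass 3+2+8=13, value 14+5+11=30
- C+E: mass 2+10=12, value 5+23=28
- A+B+C: mass 3+9+2=14, value 14+8+5=27
Best: 37 sci.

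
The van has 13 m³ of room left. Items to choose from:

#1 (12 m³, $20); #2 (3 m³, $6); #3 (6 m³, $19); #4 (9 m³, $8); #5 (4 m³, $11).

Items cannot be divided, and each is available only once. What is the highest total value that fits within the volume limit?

Check high-value combinations within 13 m³:
- #2+#3+#5: volume 3+6+4=13, value 6+19+11=36
- #3+#5: volume 6+4=10, value 19+11=30
- #2+#3: volume 3+6=9, value 6+19=25
Best: $36.

$36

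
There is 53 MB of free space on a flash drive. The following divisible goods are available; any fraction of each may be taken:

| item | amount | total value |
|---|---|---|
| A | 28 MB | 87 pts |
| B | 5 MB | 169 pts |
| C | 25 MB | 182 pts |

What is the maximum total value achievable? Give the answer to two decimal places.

Take in order of value per unit:
- B (169/5 per unit): all 5 → value 169, running total 169.00
- C (182/25 per unit): all 25 → value 182, running total 351.00
- A (87/28 per unit): 23 of 28 → value 23×87/28 = 71.4643, running total 422.46
Total 422.46.

422.46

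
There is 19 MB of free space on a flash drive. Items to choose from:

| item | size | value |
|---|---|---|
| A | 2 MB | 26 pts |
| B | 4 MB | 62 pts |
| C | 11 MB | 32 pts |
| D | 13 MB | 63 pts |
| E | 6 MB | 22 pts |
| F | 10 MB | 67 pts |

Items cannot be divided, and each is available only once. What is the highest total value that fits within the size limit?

155 pts

Check high-value combinations within 19 MB:
- A+B+F: size 2+4+10=16, value 26+62+67=155
- A+B+D: size 2+4+13=19, value 26+62+63=151
- B+F: size 4+10=14, value 62+67=129
- B+D: size 4+13=17, value 62+63=125
- A+B+C: size 2+4+11=17, value 26+62+32=120
Best: 155 pts.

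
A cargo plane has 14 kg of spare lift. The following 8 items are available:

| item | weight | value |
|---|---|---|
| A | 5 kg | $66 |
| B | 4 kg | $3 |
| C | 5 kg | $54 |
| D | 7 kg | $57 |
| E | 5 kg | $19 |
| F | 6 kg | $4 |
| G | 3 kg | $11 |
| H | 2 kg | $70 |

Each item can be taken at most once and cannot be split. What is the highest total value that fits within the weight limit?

Check high-value combinations within 14 kg:
- A+D+H: weight 5+7+2=14, value 66+57+70=193
- A+C+H: weight 5+5+2=12, value 66+54+70=190
- C+D+H: weight 5+7+2=14, value 54+57+70=181
- A+E+H: weight 5+5+2=12, value 66+19+70=155
- A+B+G+H: weight 5+4+3+2=14, value 66+3+11+70=150
Best: $193.

$193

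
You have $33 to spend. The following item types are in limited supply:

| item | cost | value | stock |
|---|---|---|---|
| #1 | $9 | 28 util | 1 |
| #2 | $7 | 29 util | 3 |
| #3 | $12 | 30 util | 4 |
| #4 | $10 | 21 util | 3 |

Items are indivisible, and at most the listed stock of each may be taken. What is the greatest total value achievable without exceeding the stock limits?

Top feasible selections:
- 3×#2 + 1×#3: cost 33, value 117
- 1×#1 + 3×#2: cost 30, value 115
- 3×#2 + 1×#4: cost 31, value 108
Best: 117 util.

117 util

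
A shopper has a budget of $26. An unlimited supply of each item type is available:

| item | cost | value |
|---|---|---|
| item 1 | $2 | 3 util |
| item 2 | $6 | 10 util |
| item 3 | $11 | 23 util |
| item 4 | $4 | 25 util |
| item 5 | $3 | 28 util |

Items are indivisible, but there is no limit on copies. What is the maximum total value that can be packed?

Best value-per-unit is item 5 at 28/3; filling with it alone gives 8×28 = 224.
Optimal mix: 1×item 1 + 8×item 5 → cost 26, value 227.

227 util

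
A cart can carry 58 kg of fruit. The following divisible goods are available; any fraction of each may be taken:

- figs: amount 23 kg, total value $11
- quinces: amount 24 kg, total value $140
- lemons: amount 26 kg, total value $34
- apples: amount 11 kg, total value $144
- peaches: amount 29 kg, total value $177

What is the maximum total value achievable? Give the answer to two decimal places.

426.00

Take in order of value per unit:
- apples (144/11 per unit): all 11 → value 144, running total 144.00
- peaches (177/29 per unit): all 29 → value 177, running total 321.00
- quinces (140/24 per unit): 18 of 24 → value 18×140/24 = 105.0000, running total 426.00
Total 426.00.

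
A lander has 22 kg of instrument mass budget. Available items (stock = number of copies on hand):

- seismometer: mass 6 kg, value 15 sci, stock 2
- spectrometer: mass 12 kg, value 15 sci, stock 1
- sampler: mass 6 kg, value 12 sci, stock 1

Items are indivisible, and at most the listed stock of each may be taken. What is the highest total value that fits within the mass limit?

Top feasible selections:
- 2×seismometer + 1×sampler: mass 18, value 42
- 2×seismometer: mass 12, value 30
- 1×seismometer + 1×spectrometer: mass 18, value 30
- 1×seismometer + 1×sampler: mass 12, value 27
Best: 42 sci.

42 sci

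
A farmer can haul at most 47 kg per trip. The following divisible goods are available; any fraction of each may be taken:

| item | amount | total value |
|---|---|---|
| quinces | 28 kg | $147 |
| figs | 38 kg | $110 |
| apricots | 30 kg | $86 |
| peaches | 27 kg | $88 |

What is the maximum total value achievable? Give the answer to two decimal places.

208.93

Take in order of value per unit:
- quinces (147/28 per unit): all 28 → value 147, running total 147.00
- peaches (88/27 per unit): 19 of 27 → value 19×88/27 = 61.9259, running total 208.93
Total 208.93.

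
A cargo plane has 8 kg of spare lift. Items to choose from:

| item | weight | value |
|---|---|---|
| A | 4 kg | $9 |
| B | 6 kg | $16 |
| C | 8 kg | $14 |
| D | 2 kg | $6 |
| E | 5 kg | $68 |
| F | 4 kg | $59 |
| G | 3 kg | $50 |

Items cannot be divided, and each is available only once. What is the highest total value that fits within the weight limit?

Check high-value combinations within 8 kg:
- E+G: weight 5+3=8, value 68+50=118
- F+G: weight 4+3=7, value 59+50=109
- D+E: weight 2+5=7, value 6+68=74
- E: weight 5, value 68
Best: $118.

$118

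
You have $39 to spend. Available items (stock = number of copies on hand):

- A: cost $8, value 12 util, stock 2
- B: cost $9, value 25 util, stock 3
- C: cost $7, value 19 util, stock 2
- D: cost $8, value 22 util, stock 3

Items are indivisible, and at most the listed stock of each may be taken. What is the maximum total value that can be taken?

Best selections within cost 39 and stock limits:
- 1×B + 2×C + 2×D: cost 39, value 107
- 2×C + 3×D: cost 38, value 104
- 3×B + 1×D: cost 35, value 97
Best: 107 util.

107 util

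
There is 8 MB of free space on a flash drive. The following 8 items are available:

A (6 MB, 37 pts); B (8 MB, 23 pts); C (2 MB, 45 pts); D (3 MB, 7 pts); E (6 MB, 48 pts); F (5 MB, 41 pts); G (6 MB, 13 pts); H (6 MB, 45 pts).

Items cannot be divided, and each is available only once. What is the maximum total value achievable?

Check high-value combinations within 8 MB:
- C+E: size 2+6=8, value 45+48=93
- C+H: size 2+6=8, value 45+45=90
- C+F: size 2+5=7, value 45+41=86
- A+C: size 6+2=8, value 37+45=82
Best: 93 pts.

93 pts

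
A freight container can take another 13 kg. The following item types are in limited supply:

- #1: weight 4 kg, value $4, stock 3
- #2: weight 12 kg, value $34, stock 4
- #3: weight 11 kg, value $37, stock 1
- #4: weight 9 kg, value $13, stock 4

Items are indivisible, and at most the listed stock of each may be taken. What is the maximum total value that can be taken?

$37

Best selections within weight 13 and stock limits:
- 1×#3: weight 11, value 37
- 1×#2: weight 12, value 34
- 1×#1 + 1×#4: weight 13, value 17
- 1×#4: weight 9, value 13
Best: $37.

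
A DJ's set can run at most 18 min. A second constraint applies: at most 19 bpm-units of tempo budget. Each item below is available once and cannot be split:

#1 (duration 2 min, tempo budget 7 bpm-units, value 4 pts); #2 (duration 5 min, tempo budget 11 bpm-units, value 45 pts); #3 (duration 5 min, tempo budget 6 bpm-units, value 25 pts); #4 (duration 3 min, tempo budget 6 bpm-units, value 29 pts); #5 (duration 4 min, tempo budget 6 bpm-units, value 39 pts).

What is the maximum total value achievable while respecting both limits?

93 pts

Feasible sets respecting both limits:
- #3+#4+#5: duration 12, tempo budget 18, value 93
- #2+#5: duration 9, tempo budget 17, value 84
- #2+#4: duration 8, tempo budget 17, value 74
Best: 93 pts.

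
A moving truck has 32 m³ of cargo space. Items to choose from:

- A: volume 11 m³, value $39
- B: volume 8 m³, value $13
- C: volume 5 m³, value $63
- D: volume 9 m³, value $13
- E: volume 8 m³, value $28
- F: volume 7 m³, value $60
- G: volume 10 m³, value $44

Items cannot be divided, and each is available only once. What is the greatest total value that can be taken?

$195

This is a 0/1 knapsack; check combinations near the capacity.
- C+E+F+G: volume 5+8+7+10=30, value 63+28+60+44=195
- A+C+E+F: volume 11+5+8+7=31, value 39+63+28+60=190
- B+C+F+G: volume 8+5+7+10=30, value 13+63+60+44=180
- C+D+F+G: volume 5+9+7+10=31, value 63+13+60+44=180
Best: $195.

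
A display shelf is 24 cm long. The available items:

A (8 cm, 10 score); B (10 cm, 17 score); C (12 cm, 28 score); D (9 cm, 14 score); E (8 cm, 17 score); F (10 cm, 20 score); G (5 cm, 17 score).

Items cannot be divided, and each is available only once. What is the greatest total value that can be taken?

Check high-value combinations within 24 cm:
- E+F+G: length 8+10+5=23, value 17+20+17=54
- B+E+G: length 10+8+5=23, value 17+17+17=51
- D+F+G: length 9+10+5=24, value 14+20+17=51
Best: 54 score.

54 score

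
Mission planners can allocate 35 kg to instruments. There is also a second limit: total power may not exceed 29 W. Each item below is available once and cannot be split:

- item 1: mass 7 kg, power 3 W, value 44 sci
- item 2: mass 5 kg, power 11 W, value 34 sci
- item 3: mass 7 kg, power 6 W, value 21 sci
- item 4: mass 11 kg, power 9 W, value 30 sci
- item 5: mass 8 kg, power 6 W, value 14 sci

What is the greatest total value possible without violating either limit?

129 sci

Feasible sets respecting both limits:
- item 1+item 2+item 3+item 4: mass 30, power 29, value 129
- item 1+item 2+item 4+item 5: mass 31, power 29, value 122
- item 1+item 2+item 3+item 5: mass 27, power 26, value 113
Best: 129 sci.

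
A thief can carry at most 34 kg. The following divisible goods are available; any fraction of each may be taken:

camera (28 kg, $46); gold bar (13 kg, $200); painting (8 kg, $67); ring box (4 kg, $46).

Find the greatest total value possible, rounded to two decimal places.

327.79

Take in order of value per unit:
- gold bar (200/13 per unit): all 13 → value 200, running total 200.00
- ring box (46/4 per unit): all 4 → value 46, running total 246.00
- painting (67/8 per unit): all 8 → value 67, running total 313.00
- camera (46/28 per unit): 9 of 28 → value 9×46/28 = 14.7857, running total 327.79
Total 327.79.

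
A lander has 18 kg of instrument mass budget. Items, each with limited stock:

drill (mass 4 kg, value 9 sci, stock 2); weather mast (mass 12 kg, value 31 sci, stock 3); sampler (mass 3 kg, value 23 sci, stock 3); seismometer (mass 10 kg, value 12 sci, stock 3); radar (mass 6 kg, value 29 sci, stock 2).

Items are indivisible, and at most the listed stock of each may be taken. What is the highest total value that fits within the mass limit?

104 sci

Best selections within mass 18 and stock limits:
- 2×sampler + 2×radar: mass 18, value 104
- 3×sampler + 1×radar: mass 15, value 98
- 2×drill + 3×sampler: mass 17, value 87
- 1×drill + 2×sampler + 1×radar: mass 16, value 84
Best: 104 sci.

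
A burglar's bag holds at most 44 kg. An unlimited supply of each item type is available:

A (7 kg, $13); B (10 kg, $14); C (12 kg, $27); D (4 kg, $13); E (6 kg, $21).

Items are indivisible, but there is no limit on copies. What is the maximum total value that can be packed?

Best value-per-unit is E at 21/6; filling with it alone gives 7×21 = 147.
Optimal mix: 2×D + 6×E → weight 44, value 152.

$152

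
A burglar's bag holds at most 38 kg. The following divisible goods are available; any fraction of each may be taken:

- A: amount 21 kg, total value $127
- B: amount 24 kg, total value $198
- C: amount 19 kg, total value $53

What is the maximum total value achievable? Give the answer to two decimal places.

282.67

Take in order of value per unit:
- B (198/24 per unit): all 24 → value 198, running total 198.00
- A (127/21 per unit): 14 of 21 → value 14×127/21 = 84.6667, running total 282.67
Total 282.67.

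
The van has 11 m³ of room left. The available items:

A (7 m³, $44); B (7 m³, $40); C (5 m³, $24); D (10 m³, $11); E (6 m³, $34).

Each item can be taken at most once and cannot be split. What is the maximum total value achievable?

$58

Check high-value combinations within 11 m³:
- C+E: volume 5+6=11, value 24+34=58
- A: volume 7, value 44
- B: volume 7, value 40
- E: volume 6, value 34
Best: $58.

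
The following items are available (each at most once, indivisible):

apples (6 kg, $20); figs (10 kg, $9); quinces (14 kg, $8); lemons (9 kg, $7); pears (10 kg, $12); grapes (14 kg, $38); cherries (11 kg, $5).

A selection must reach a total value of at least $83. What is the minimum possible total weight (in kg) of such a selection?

49

Subsets with value ≥ 83, sorted by total weight:
- apples+figs+lemons+pears+grapes: weight 49, value 86
- apples+figs+pears+grapes+cherries: weight 51, value 84
- apples+quinces+lemons+pears+grapes: weight 53, value 85
Minimum weight: 49 kg.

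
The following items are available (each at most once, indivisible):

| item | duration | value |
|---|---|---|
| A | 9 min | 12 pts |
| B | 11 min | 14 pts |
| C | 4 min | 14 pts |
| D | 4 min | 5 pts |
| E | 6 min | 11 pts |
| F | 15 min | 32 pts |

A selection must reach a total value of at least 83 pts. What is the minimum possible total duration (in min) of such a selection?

45

Subsets with value ≥ 83, sorted by total duration:
- A+B+C+E+F: duration 45, value 83
- A+B+C+D+E+F: duration 49, value 88
Minimum duration: 45 min.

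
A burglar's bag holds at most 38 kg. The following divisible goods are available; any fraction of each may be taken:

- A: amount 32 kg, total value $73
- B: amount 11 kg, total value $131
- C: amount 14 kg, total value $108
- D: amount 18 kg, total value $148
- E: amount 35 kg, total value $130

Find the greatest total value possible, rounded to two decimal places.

Take in order of value per unit:
- B (131/11 per unit): all 11 → value 131, running total 131.00
- D (148/18 per unit): all 18 → value 148, running total 279.00
- C (108/14 per unit): 9 of 14 → value 9×108/14 = 69.4286, running total 348.43
Total 348.43.

348.43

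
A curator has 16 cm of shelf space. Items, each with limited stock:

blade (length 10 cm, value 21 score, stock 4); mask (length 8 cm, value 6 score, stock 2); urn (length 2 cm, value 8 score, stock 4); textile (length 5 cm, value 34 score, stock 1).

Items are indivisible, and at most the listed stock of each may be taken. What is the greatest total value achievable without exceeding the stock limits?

Best selections within length 16 and stock limits:
- 4×urn + 1×textile: length 13, value 66
- 3×urn + 1×textile: length 11, value 58
- 1×blade + 1×textile: length 15, value 55
- 2×urn + 1×textile: length 9, value 50
Best: 66 score.

66 score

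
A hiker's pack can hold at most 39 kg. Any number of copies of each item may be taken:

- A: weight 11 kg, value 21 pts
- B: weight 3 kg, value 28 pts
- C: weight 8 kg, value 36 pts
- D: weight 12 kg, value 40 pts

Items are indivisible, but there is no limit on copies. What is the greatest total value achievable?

364 pts

Best value-per-unit is B at 28/3, and filling with it alone uses weight 13×3=39. No mix of the others beats 13×28 = 364.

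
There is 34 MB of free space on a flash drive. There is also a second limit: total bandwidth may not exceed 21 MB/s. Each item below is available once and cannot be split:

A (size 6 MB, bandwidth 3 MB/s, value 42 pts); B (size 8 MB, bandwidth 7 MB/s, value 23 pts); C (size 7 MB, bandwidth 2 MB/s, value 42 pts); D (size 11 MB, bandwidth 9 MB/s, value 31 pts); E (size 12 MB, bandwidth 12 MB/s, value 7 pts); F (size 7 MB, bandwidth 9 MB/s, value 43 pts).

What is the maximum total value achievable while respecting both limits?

150 pts

Feasible sets respecting both limits:
- A+B+C+F: size 28, bandwidth 21, value 150
- A+B+C+D: size 32, bandwidth 21, value 138
- A+C+F: size 20, bandwidth 14, value 127
Best: 150 pts.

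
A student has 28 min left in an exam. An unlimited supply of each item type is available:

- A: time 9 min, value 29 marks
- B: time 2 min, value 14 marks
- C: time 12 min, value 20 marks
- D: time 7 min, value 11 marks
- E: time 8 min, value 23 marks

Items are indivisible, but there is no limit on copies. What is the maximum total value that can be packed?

Best value-per-unit is B at 14/2, and filling with it alone uses time 14×2=28. No mix of the others beats 14×14 = 196.

196 marks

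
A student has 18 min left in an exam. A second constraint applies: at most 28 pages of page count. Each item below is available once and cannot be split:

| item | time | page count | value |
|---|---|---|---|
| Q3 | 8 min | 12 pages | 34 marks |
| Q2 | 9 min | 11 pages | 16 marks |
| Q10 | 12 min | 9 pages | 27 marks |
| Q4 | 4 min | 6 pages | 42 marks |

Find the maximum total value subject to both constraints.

76 marks

Feasible sets respecting both limits:
- Q3+Q4: time 12, page count 18, value 76
- Q10+Q4: time 16, page count 15, value 69
- Q2+Q4: time 13, page count 17, value 58
Best: 76 marks.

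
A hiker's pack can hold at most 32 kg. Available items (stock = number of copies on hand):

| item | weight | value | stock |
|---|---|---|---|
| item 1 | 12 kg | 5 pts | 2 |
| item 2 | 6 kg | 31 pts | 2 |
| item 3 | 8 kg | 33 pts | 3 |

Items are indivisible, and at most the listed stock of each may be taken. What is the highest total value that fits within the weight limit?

Best selections within weight 32 and stock limits:
- 1×item 2 + 3×item 3: weight 30, value 130
- 2×item 2 + 2×item 3: weight 28, value 128
- 1×item 1 + 2×item 2 + 1×item 3: weight 32, value 100
- 3×item 3: weight 24, value 99
Best: 130 pts.

130 pts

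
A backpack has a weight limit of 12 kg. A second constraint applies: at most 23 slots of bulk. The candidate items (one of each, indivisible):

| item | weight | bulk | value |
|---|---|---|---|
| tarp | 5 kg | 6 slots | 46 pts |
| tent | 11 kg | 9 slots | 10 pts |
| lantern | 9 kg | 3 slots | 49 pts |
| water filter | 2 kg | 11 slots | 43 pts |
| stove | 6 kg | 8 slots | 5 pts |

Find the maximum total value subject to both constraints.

92 pts

Feasible sets respecting both limits:
- lantern+water filter: weight 11, bulk 14, value 92
- tarp+water filter: weight 7, bulk 17, value 89
- tarp+stove: weight 11, bulk 14, value 51
- lantern: weight 9, bulk 3, value 49
Best: 92 pts.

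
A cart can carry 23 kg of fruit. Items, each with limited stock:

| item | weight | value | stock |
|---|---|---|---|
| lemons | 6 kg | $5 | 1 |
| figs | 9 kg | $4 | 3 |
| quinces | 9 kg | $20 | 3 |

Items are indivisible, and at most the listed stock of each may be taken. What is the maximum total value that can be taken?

$40

Top feasible selections:
- 2×quinces: weight 18, value 40
- 1×lemons + 1×quinces: weight 15, value 25
Best: $40.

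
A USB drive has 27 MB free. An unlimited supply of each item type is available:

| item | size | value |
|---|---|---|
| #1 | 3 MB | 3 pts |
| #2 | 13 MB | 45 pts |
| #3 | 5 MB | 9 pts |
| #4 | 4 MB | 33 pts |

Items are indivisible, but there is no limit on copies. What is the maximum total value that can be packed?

Best value-per-unit is #4 at 33/4; filling with it alone gives 6×33 = 198.
Optimal mix: 1×#1 + 6×#4 → size 27, value 201.

201 pts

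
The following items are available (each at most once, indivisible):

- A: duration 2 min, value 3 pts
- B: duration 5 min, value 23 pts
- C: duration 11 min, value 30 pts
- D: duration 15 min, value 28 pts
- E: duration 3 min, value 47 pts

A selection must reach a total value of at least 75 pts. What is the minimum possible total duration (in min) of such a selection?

Subsets with value ≥ 75, sorted by total duration:
- C+E: duration 14, value 77
- A+C+E: duration 16, value 80
- D+E: duration 18, value 75
Minimum duration: 14 min.

14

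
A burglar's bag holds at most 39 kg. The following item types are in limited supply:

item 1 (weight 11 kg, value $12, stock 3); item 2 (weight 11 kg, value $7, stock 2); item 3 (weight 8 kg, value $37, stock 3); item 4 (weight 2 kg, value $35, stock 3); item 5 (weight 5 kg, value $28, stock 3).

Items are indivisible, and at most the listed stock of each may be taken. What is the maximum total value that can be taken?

Top feasible selections:
- 2×item 3 + 3×item 4 + 3×item 5: weight 37, value 263
- 3×item 3 + 3×item 4 + 1×item 5: weight 35, value 244
Best: $263.

$263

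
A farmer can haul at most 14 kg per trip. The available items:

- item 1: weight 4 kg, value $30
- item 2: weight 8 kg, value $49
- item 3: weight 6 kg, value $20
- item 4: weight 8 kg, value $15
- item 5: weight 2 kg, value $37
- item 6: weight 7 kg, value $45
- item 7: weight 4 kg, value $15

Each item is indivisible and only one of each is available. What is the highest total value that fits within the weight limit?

This is a 0/1 knapsack; check combinations near the capacity.
- item 1+item 2+item 5: weight 4+8+2=14, value 30+49+37=116
- item 1+item 5+item 6: weight 4+2+7=13, value 30+37+45=112
- item 2+item 5+item 7: weight 8+2+4=14, value 49+37+15=101
Best: $116.

$116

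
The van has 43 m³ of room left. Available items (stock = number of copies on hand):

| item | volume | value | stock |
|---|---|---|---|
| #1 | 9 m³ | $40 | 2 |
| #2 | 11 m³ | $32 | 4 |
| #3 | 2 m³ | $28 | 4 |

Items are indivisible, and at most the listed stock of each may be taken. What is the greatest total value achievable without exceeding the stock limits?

Best selections within volume 43 and stock limits:
- 2×#1 + 1×#2 + 4×#3: volume 37, value 224
- 1×#1 + 2×#2 + 4×#3: volume 39, value 216
- 3×#2 + 4×#3: volume 41, value 208
- 2×#1 + 1×#2 + 3×#3: volume 35, value 196
Best: $224.

$224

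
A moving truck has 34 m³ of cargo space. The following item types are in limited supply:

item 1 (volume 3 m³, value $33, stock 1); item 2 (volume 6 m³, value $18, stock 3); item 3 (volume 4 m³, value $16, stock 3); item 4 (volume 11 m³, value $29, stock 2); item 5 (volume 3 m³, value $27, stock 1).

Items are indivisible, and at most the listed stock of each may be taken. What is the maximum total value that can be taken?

Best selections within volume 34 and stock limits:
- 1×item 1 + 3×item 2 + 2×item 3 + 1×item 5: volume 32, value 146
- 1×item 1 + 2×item 2 + 3×item 3 + 1×item 5: volume 30, value 144
- 1×item 1 + 2×item 2 + 1×item 3 + 1×item 4 + 1×item 5: volume 33, value 141
- 1×item 1 + 1×item 2 + 2×item 3 + 1×item 4 + 1×item 5: volume 31, value 139
Best: $146.

$146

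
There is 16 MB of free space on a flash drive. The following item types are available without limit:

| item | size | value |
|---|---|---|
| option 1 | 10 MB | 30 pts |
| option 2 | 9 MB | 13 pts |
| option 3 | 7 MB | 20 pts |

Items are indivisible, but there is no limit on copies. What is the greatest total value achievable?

40 pts

Best value-per-unit is option 1 at 30/10; filling with it alone gives 1×30 = 30.
Optimal mix: 2×option 3 → size 14, value 40.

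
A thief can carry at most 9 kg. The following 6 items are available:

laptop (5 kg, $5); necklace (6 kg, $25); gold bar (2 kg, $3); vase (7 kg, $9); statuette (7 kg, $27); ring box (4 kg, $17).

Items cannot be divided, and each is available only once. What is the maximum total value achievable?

$30

Check high-value combinations within 9 kg:
- gold bar+statuette: weight 2+7=9, value 3+27=30
- necklace+gold bar: weight 6+2=8, value 25+3=28
- statuette: weight 7, value 27
Best: $30.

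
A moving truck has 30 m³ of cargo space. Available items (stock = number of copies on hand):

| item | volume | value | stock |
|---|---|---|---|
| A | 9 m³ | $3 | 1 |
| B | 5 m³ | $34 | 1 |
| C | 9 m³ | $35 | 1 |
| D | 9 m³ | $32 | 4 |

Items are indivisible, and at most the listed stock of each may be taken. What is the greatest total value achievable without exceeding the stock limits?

Best selections within volume 30 and stock limits:
- 1×B + 1×C + 1×D: volume 23, value 101
- 1×C + 2×D: volume 27, value 99
- 1×B + 2×D: volume 23, value 98
- 3×D: volume 27, value 96
Best: $101.

$101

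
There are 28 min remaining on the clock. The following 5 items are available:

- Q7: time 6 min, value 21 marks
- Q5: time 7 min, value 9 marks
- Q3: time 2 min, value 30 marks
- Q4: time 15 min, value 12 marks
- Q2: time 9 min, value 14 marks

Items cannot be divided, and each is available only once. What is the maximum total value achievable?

74 marks

This is a 0/1 knapsack; check combinations near the capacity.
- Q7+Q5+Q3+Q2: time 6+7+2+9=24, value 21+9+30+14=74
- Q7+Q3+Q2: time 6+2+9=17, value 21+30+14=65
- Q7+Q3+Q4: time 6+2+15=23, value 21+30+12=63
- Q7+Q5+Q3: time 6+7+2=15, value 21+9+30=60
Best: 74 marks.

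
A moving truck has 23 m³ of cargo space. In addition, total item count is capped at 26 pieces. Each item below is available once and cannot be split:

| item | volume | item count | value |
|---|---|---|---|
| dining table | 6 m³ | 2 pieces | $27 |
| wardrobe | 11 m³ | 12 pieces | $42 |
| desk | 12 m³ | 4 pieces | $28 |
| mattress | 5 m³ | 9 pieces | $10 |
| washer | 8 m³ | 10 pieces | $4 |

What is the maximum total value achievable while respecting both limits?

$79

Feasible sets respecting both limits:
- dining table+wardrobe+mattress: volume 22, item count 23, value 79
- wardrobe+desk: volume 23, item count 16, value 70
- dining table+wardrobe: volume 17, item count 14, value 69
- dining table+desk+mattress: volume 23, item count 15, value 65
Best: $79.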